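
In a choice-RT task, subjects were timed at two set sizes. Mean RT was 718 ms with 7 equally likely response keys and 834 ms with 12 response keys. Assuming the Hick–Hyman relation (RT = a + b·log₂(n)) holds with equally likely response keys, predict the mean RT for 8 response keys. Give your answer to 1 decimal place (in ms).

RT is linear in log₂ n, so two points fix the line:
  b = (834 − 718) / (log₂ 12 − log₂ 7) = 116 / (3.5850 − 2.8074) = 149.176 ms/bit
  a = 718 − 149.176 × 2.8074 = 299.211 ms
Then RT(8) = 299.211 + 149.176 × log₂ 8 = 299.211 + 149.176 × 3 ≈ 746.738 ms.

746.7 ms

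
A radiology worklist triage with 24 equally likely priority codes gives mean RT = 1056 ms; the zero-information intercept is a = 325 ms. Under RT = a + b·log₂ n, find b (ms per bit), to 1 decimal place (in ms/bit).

b = (1056 − 325) / log₂(24) = 731 / 4.5850 = 159.434 ms/bit.

159.4 ms/bit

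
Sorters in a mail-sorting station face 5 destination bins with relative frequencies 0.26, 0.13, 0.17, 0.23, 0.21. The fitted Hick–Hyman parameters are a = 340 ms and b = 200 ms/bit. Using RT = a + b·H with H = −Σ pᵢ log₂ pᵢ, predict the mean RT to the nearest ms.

797 ms

Entropy contributions −pᵢ log₂ pᵢ: 0.5053, 0.3826, 0.4346, 0.4877, 0.4728; sum H = 2.2830 bits.
RT = a + bH = 340 + 200·2.2830 = 796.60 ms.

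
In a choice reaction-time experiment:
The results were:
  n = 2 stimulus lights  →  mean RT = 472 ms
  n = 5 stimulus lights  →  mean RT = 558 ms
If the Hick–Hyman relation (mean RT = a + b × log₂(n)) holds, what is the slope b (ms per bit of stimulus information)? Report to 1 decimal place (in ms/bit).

65.1 ms/bit

Slope: b = (558 − 472) / (log₂ 5 − log₂ 2) = 86/1.3219 = 65.056 ms/bit.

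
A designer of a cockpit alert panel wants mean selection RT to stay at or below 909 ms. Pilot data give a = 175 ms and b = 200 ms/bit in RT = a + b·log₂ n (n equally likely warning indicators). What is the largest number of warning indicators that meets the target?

Information budget: (909 − 175)/200 = 3.6700 bits, so n ≤ 2^3.6700 = 12.729 → at most 12.

12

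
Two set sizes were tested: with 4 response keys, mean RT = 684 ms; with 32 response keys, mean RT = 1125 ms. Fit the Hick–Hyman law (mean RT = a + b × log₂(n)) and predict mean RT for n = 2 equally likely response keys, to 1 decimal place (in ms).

Solve the two-equation system in a and b:
  b = (1125 − 684) / (log₂ 32 − log₂ 4) = 441 / (5 − 2) = 147.000 ms/bit
  a = 684 − 147.000 × 2 = 390.000 ms
Then RT(2) = 390.000 + 147.000 × log₂ 2 = 390.000 + 147.000 × 1 ≈ 537.000 ms.

537.0 ms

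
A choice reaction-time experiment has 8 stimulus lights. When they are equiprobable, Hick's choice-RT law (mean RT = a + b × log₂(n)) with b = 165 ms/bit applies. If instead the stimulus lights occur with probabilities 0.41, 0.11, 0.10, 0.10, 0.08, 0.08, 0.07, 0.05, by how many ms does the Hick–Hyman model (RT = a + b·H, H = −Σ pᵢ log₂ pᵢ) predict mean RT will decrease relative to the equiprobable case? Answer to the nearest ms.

The RT saving is b·ΔH. Equiprobable H₀ = log₂(8) = 3.0000 bits; with the given probabilities H = 2.6097 bits.
b·(H₀ − H) = 165 × (3.0000 − 2.6097) = 64.40 ms.

64 ms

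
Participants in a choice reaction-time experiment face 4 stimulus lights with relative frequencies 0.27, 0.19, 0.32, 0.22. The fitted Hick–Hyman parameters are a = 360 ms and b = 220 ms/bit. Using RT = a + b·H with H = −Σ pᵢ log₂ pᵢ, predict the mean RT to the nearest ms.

794 ms

H = 0.27·log₂(1/0.27) + 0.19·log₂(1/0.19) + 0.32·log₂(1/0.32) + 0.22·log₂(1/0.22) = 1.9719 bits.
RT = 360 + 220 × 1.9719 = 793.81 ms.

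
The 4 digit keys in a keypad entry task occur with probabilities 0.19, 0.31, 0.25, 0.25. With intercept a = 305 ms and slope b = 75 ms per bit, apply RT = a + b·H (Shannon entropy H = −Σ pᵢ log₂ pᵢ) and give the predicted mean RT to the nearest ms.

453 ms

Entropy contributions −pᵢ log₂ pᵢ: 0.4552, 0.5238, 0.5000, 0.5000; sum H = 1.9790 bits.
RT = a + bH = 305 + 75·1.9790 = 453.43 ms.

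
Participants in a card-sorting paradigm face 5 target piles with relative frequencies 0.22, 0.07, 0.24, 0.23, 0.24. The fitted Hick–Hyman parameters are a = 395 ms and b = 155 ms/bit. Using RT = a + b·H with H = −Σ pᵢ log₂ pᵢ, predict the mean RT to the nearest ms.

H = 0.22·log₂(1/0.22) + 0.07·log₂(1/0.07) + 0.24·log₂(1/0.24) + 0.23·log₂(1/0.23) + 0.24·log₂(1/0.24) = 2.2251 bits.
RT = 395 + 155 × 2.2251 = 739.89 ms.

740 ms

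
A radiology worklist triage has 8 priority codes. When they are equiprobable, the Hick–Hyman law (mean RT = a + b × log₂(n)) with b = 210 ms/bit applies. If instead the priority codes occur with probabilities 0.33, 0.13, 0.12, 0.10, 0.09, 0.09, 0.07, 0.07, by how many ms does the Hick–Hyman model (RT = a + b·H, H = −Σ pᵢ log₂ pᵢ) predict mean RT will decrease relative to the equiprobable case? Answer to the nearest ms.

The RT saving is b·ΔH. Equiprobable H₀ = log₂(8) = 3.0000 bits; with the given probabilities H = 2.7721 bits.
b·(H₀ − H) = 210 × (3.0000 − 2.7721) = 47.85 ms.

48 ms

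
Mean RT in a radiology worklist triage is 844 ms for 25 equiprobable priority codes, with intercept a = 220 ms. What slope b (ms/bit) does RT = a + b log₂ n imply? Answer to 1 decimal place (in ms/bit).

134.4 ms/bit

log₂(25) = 4.6439 bits.
b = (RT − a)/log₂ n = (844 − 220) / 4.6439 = 134.371 ms/bit.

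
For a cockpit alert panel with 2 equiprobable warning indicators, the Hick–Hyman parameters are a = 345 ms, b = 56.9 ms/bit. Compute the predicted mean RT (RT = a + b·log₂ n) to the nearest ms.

log₂(2) = 1 bits, so RT = 345 + 56.9 × 1 ≈ 401.900 ms.

402 ms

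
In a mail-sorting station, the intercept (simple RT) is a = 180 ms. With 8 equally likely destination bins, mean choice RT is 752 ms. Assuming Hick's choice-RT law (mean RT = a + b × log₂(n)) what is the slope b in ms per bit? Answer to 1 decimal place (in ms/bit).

b = (752 − 180) / log₂(8) = 572 / 3 = 190.667 ms/bit.

190.7 ms/bit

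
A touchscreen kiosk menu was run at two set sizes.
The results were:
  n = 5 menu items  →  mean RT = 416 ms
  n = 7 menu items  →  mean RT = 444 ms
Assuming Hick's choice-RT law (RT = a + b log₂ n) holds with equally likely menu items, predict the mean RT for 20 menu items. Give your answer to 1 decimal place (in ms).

RT is linear in log₂ n, so two points fix the line:
  b = (444 − 416) / (log₂ 7 − log₂ 5) = 28 / (2.8074 − 2.3219) = 57.681 ms/bit
  a = 416 − 57.681 × 2.3219 = 282.068 ms
Then RT(20) = 282.068 + 57.681 × log₂ 20 = 282.068 + 57.681 × 4.3219 ≈ 531.362 ms.

531.4 ms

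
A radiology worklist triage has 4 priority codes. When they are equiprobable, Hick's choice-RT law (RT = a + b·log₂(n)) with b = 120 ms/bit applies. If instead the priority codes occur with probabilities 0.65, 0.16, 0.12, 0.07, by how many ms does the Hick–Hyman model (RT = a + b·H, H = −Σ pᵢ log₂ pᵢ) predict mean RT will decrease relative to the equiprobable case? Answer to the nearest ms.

64 ms

The RT saving is b·ΔH. Equiprobable H₀ = log₂(4) = 2.0000 bits; with the given probabilities H = 1.4626 bits.
b·(H₀ − H) = 120 × (2.0000 − 1.4626) = 64.49 ms.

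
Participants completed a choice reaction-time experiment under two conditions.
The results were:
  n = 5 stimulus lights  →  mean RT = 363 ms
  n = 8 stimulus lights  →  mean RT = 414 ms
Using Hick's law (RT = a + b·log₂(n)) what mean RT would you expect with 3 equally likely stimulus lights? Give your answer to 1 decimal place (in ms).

With log₂ n on the abscissa the relation is linear; from the two conditions:
  b = (414 − 363) / (log₂ 8 − log₂ 5) = 51 / (3 − 2.3219) = 75.213 ms/bit
  a = 363 − 75.213 × 2.3219 = 188.360 ms
Then RT(3) = 188.360 + 75.213 × log₂ 3 = 188.360 + 75.213 × 1.5850 ≈ 307.570 ms.

307.6 ms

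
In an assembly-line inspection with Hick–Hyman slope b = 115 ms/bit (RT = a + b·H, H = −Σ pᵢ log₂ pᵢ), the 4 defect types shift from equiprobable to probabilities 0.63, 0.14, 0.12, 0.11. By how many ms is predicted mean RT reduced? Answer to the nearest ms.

54 ms

The RT saving is b·ΔH. Equiprobable H₀ = log₂(4) = 2.0000 bits; with the given probabilities H = 1.5344 bits.
b·(H₀ − H) = 115 × (2.0000 − 1.5344) = 53.54 ms.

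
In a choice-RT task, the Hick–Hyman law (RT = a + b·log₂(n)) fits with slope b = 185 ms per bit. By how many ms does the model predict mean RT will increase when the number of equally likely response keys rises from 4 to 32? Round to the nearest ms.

The intercept a cancels: ΔRT = b·(log₂ n₂ − log₂ n₁) = b·log₂(n₂/n₁).
log₂(32) − log₂(4) = log₂(32/4) = log₂(8) = 3.
ΔRT = 185 × 3.0000 = 555.000 ms.

555 ms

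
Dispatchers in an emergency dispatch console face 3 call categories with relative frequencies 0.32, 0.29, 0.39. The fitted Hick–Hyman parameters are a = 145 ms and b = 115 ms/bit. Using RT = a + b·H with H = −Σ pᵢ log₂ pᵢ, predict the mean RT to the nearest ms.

H = 0.32·log₂(1/0.32) + 0.29·log₂(1/0.29) + 0.39·log₂(1/0.39) = 1.5737 bits.
RT = 145 + 115 × 1.5737 = 325.98 ms.

326 ms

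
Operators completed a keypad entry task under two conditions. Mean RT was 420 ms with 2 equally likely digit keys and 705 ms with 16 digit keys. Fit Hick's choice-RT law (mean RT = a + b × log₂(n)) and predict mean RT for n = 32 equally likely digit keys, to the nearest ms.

Fit slope and intercept:
  b = (705 − 420) / (log₂ 16 − log₂ 2) = 285 / (4 − 1) = 95 ms/bit
  a = 420 − 95 × 1 = 325 ms
Then RT(32) = 325 + 95 × log₂ 32 = 325 + 95 × 5 ≈ 800.000 ms.

800 ms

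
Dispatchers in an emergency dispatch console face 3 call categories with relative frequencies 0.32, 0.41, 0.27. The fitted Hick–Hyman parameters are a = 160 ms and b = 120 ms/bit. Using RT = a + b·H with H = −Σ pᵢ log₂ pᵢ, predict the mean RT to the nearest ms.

348 ms

H = 0.32·log₂(1/0.32) + 0.41·log₂(1/0.41) + 0.27·log₂(1/0.27) = 1.5634 bits.
RT = 160 + 120 × 1.5634 = 347.61 ms.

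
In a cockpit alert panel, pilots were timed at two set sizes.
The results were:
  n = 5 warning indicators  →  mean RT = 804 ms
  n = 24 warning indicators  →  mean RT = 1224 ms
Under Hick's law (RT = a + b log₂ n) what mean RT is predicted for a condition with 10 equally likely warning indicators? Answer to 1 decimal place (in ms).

Fit slope and intercept:
  b = (1224 − 804) / (log₂ 24 − log₂ 5) = 420 / (4.5850 − 2.3219) = 185.592 ms/bit
  a = 804 − 185.592 × 2.3219 = 373.070 ms
Then RT(10) = 373.070 + 185.592 × log₂ 10 = 373.070 + 185.592 × 3.3219 ≈ 989.592 ms.

989.6 ms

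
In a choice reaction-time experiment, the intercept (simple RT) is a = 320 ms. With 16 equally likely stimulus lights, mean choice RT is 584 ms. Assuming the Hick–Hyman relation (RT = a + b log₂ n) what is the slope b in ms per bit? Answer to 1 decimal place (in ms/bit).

66.0 ms/bit

log₂(16) = 4 bits.
b = (RT − a)/log₂ n = (584 − 320) / 4 = 66.000 ms/bit.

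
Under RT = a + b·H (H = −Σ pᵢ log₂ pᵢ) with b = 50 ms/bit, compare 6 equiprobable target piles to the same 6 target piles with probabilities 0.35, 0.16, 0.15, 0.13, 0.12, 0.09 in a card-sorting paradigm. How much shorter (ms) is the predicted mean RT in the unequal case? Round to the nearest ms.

Equiprobable entropy H₀ = log₂ 6 = 2.5850 bits.
Skewed entropy H = −Σ pᵢ log₂ pᵢ = 2.4260 bits.
ΔRT = b·(H₀ − H) = 50 × 0.1589 = 7.95 ms.

8 ms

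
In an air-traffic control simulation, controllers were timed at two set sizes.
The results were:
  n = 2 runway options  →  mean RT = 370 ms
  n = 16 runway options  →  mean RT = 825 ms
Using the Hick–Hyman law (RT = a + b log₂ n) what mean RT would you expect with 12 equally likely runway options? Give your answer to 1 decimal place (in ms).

RT is linear in log₂ n, so two points fix the line:
  b = (825 − 370) / (log₂ 16 − log₂ 2) = 455 / (4 − 1) = 151.667 ms/bit
  a = 370 − 151.667 × 1 = 218.333 ms
Then RT(12) = 218.333 + 151.667 × log₂ 12 = 218.333 + 151.667 × 3.5850 ≈ 762.053 ms.

762.1 ms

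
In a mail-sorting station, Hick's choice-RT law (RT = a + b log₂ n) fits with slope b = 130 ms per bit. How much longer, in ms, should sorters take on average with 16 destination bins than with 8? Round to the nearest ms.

The intercept a cancels: ΔRT = b·(log₂ n₂ − log₂ n₁) = b·log₂(n₂/n₁).
log₂(16) − log₂(8) = log₂(16/8) = log₂(2) = 1.
ΔRT = 130 × 1.0000 = 130.000 ms.

130 ms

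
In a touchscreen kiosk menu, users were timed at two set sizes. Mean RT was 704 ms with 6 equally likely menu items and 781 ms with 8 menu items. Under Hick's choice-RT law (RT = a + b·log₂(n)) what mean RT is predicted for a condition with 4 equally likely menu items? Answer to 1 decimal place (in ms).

595.5 ms

Solve the two-equation system in a and b:
  b = (781 − 704) / (log₂ 8 − log₂ 6) = 77 / (3 − 2.5850) = 185.525 ms/bit
  a = 704 − 185.525 × 2.5850 = 224.424 ms
Then RT(4) = 224.424 + 185.525 × log₂ 4 = 224.424 + 185.525 × 2 ≈ 595.475 ms.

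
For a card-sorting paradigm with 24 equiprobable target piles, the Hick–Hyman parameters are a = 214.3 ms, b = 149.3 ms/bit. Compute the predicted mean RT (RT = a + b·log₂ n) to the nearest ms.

log₂(24) = 4.5850 bits, so RT = 214.3 + 149.3 × 4.5850 ≈ 898.835 ms.

899 ms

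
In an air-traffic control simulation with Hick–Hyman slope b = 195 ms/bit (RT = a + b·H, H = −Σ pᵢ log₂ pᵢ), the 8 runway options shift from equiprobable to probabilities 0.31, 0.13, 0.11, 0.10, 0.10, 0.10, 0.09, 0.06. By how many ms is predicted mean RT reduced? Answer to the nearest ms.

37 ms

Equiprobable entropy H₀ = log₂ 8 = 3.0000 bits.
Skewed entropy H = −Σ pᵢ log₂ pᵢ = 2.8095 bits.
ΔRT = b·(H₀ − H) = 195 × 0.1905 = 37.15 ms.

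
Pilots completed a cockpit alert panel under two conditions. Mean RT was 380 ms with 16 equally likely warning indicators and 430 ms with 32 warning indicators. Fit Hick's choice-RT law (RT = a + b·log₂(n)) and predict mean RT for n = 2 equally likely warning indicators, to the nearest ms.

230 ms

Fit slope and intercept:
  b = (430 − 380) / (log₂ 32 − log₂ 16) = 50 / (5 − 4) = 50 ms/bit
  a = 380 − 50 × 4 = 180 ms
Then RT(2) = 180 + 50 × log₂ 2 = 180 + 50 × 1 ≈ 230.000 ms.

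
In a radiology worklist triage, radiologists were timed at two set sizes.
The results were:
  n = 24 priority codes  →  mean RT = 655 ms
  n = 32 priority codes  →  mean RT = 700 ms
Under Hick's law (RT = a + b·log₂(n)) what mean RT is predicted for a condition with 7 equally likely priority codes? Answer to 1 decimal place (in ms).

462.3 ms

Fit slope and intercept:
  b = (700 − 655) / (log₂ 32 − log₂ 24) = 45 / (5 − 4.5850) = 108.424 ms/bit
  a = 655 − 108.424 × 4.5850 = 157.880 ms
Then RT(7) = 157.880 + 108.424 × log₂ 7 = 157.880 + 108.424 × 2.8074 ≈ 462.265 ms.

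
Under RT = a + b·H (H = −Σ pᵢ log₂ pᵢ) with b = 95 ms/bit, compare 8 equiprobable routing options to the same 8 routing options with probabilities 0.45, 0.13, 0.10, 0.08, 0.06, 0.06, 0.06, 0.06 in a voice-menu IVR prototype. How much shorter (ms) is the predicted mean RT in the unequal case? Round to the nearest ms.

48 ms

The RT saving is b·ΔH. Equiprobable H₀ = log₂(8) = 3.0000 bits; with the given probabilities H = 2.4989 bits.
b·(H₀ − H) = 95 × (3.0000 − 2.4989) = 47.61 ms.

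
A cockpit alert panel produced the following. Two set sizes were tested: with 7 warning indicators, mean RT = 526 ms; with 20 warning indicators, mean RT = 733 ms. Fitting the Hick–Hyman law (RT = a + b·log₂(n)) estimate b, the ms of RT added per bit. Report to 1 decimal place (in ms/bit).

Slope: b = (733 − 526) / (log₂ 20 − log₂ 7) = 207/1.5146 = 136.672 ms/bit.

136.7 ms/bit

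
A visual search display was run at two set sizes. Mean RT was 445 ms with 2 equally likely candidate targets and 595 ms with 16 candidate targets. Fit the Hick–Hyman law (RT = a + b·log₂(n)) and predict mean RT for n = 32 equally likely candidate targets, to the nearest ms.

645 ms

Solve the two-equation system in a and b:
  b = (595 − 445) / (log₂ 16 − log₂ 2) = 150 / (4 − 1) = 50 ms/bit
  a = 445 − 50 × 1 = 395 ms
Then RT(32) = 395 + 50 × log₂ 32 = 395 + 50 × 5 ≈ 645.000 ms.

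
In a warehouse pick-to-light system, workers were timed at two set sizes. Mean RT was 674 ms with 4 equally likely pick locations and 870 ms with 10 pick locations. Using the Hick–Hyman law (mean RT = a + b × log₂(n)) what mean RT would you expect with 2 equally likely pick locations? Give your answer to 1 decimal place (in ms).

525.7 ms

RT is linear in log₂ n, so two points fix the line:
  b = (870 − 674) / (log₂ 10 − log₂ 4) = 196 / (3.3219 − 2) = 148.268 ms/bit
  a = 674 − 148.268 × 2 = 377.463 ms
Then RT(2) = 377.463 + 148.268 × log₂ 2 = 377.463 + 148.268 × 1 ≈ 525.732 ms.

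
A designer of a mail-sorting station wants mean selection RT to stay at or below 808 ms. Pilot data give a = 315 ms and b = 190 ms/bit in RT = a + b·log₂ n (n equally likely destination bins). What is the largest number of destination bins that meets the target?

Set 315 + 190·log₂ n ≤ 808 → log₂ n ≤ (808 − 315)/190 = 2.5947.
So n ≤ 2^2.5947 = 6.041; the largest integer n is 6.

6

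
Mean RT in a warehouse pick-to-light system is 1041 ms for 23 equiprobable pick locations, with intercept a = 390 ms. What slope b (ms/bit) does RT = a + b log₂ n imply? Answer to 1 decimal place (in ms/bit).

143.9 ms/bit

23 alternatives carry log₂ 23 = 4.5236 bits; the choice cost is 1041 − 390 = 651 ms, so b = 651/4.5236 = 143.913 ms/bit.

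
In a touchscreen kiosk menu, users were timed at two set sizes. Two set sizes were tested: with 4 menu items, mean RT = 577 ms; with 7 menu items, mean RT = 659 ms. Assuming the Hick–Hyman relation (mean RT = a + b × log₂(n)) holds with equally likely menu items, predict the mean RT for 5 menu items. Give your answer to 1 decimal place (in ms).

Fit slope and intercept:
  b = (659 − 577) / (log₂ 7 − log₂ 4) = 82 / (2.8074 − 2) = 101.566 ms/bit
  a = 577 − 101.566 × 2 = 373.868 ms
Then RT(5) = 373.868 + 101.566 × log₂ 5 = 373.868 + 101.566 × 2.3219 ≈ 609.697 ms.

609.7 ms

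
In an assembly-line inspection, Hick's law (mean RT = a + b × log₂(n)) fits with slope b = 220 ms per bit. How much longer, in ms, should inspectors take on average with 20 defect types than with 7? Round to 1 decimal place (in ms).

ΔRT = (a + b log₂ n₂) − (a + b log₂ n₁) = b·(log₂ n₂ − log₂ n₁).
log₂(20) − log₂(7) = 4.3219 − 2.8074 = 1.5146.
ΔRT = 220 × 1.5146 = 333.206 ms.

333.2 ms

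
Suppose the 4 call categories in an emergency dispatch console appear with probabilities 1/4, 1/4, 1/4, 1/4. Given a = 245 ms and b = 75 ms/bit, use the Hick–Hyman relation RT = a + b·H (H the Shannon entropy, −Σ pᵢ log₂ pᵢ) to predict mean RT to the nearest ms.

H = −Σ pᵢ log₂ pᵢ = 0.25·2 + 0.25·2 + 0.25·2 + 0.25·2 = 2.000 bits.
RT = 245 + 75 × 2.000 = 395.00 ms.

395 ms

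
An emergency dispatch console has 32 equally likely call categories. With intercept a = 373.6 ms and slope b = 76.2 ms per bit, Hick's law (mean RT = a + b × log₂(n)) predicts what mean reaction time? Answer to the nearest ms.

755 ms

log₂(32) = 5 bits, so RT = 373.6 + 76.2 × 5 ≈ 754.600 ms.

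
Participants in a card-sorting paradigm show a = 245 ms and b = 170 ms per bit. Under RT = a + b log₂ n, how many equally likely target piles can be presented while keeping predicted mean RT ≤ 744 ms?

7

Information budget: (744 − 245)/170 = 2.9353 bits, so n ≤ 2^2.9353 = 7.649 → at most 7.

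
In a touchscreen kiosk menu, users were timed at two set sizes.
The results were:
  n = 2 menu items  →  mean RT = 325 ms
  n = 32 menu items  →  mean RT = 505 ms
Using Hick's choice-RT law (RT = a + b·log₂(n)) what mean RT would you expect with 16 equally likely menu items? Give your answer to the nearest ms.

460 ms

Fit slope and intercept:
  b = (505 − 325) / (log₂ 32 − log₂ 2) = 180 / (5 − 1) = 45 ms/bit
  a = 325 − 45 × 1 = 280 ms
Then RT(16) = 280 + 45 × log₂ 16 = 280 + 45 × 4 ≈ 460.000 ms.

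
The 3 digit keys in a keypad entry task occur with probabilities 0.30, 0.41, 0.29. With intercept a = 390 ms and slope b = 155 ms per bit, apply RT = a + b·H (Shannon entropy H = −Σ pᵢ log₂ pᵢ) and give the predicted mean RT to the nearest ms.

Entropy contributions −pᵢ log₂ pᵢ: 0.5211, 0.5274, 0.5179; sum H = 1.5664 bits.
RT = a + bH = 390 + 155·1.5664 = 632.79 ms.

633 ms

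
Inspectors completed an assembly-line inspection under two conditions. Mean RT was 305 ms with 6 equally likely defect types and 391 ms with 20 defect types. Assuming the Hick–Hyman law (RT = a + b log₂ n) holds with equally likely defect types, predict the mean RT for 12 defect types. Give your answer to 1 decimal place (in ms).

RT is linear in log₂ n, so two points fix the line:
  b = (391 − 305) / (log₂ 20 − log₂ 6) = 86 / (4.3219 − 2.5850) = 49.512 ms/bit
  a = 305 − 49.512 × 2.5850 = 177.014 ms
Then RT(12) = 177.014 + 49.512 × log₂ 12 = 177.014 + 49.512 × 3.5850 ≈ 354.512 ms.

354.5 ms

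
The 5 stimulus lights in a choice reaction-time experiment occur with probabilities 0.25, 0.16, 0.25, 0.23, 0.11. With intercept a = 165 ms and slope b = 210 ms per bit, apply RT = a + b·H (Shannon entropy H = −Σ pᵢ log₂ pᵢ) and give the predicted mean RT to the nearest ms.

H = 0.25·log₂(1/0.25) + 0.16·log₂(1/0.16) + 0.25·log₂(1/0.25) + 0.23·log₂(1/0.23) + 0.11·log₂(1/0.11) = 2.2610 bits.
RT = 165 + 210 × 2.2610 = 639.80 ms.

640 ms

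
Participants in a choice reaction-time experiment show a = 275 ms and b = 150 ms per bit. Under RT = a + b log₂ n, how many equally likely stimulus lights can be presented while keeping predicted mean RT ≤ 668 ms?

Set 275 + 150·log₂ n ≤ 668 → log₂ n ≤ (668 − 275)/150 = 2.6200.
So n ≤ 2^2.6200 = 6.148; the largest integer n is 6.

6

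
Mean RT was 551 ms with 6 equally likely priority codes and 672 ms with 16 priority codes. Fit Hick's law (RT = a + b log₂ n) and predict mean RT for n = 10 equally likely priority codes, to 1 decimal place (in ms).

With log₂ n on the abscissa the relation is linear; from the two conditions:
  b = (672 − 551) / (log₂ 16 − log₂ 6) = 121 / (4 − 2.5850) = 85.510 ms/bit
  a = 551 − 85.510 × 2.5850 = 329.960 ms
Then RT(10) = 329.960 + 85.510 × log₂ 10 = 329.960 + 85.510 × 3.3219 ≈ 614.018 ms.

614.0 ms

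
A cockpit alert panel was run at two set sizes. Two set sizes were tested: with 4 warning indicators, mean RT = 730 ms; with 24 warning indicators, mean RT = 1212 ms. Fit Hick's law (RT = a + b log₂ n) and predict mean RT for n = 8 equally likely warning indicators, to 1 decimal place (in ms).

With log₂ n on the abscissa the relation is linear; from the two conditions:
  b = (1212 − 730) / (log₂ 24 − log₂ 4) = 482 / (4.5850 − 2) = 186.463 ms/bit
  a = 730 − 186.463 × 2 = 357.074 ms
Then RT(8) = 357.074 + 186.463 × log₂ 8 = 357.074 + 186.463 × 3 ≈ 916.463 ms.

916.5 ms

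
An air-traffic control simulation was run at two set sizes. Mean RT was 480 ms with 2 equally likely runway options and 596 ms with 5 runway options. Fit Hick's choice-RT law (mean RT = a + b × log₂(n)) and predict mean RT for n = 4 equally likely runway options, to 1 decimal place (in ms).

567.8 ms

Fit slope and intercept:
  b = (596 − 480) / (log₂ 5 − log₂ 2) = 116 / (2.3219 − 1) = 87.751 ms/bit
  a = 480 − 87.751 × 1 = 392.249 ms
Then RT(4) = 392.249 + 87.751 × log₂ 4 = 392.249 + 87.751 × 2 ≈ 567.751 ms.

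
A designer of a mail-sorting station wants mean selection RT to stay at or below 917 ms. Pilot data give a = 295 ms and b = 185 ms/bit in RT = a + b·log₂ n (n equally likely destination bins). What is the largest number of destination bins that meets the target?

10

185·log₂ n ≤ 917 − 295 = 622, giving log₂ n ≤ 3.3622 and n ≤ 10.283. The largest whole number is 10.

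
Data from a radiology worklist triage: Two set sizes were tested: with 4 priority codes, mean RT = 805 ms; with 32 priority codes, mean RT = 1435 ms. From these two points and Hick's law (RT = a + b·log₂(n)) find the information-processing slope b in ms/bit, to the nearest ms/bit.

210 ms/bit

The slope on a log₂ axis is (1435 − 805) / (5 − 2) = 210 ms/bit.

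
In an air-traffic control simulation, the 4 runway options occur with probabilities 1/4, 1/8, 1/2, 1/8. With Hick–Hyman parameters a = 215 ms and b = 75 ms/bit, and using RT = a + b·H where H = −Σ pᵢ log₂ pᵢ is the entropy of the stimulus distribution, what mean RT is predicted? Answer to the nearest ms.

H = −Σ pᵢ log₂ pᵢ = 0.25·2 + 0.125·3 + 0.5·1 + 0.125·3 = 1.750 bits.
RT = 215 + 75 × 1.750 = 346.25 ms.

346 ms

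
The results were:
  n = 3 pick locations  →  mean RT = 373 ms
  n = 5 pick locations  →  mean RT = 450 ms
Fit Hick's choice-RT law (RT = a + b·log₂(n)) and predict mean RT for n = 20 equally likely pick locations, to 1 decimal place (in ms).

With log₂ n on the abscissa the relation is linear; from the two conditions:
  b = (450 − 373) / (log₂ 5 − log₂ 3) = 77 / (2.3219 − 1.5850) = 104.482 ms/bit
  a = 373 − 104.482 × 1.5850 = 207.399 ms
Then RT(20) = 207.399 + 104.482 × log₂ 20 = 207.399 + 104.482 × 4.3219 ≈ 658.965 ms.

659.0 ms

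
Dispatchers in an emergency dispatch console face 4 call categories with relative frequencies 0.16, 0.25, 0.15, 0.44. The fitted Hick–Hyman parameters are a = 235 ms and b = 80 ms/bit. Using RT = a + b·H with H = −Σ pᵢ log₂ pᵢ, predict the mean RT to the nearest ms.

H = 0.16·log₂(1/0.16) + 0.25·log₂(1/0.25) + 0.15·log₂(1/0.15) + 0.44·log₂(1/0.44) = 1.8547 bits.
RT = 235 + 80 × 1.8547 = 383.38 ms.

383 ms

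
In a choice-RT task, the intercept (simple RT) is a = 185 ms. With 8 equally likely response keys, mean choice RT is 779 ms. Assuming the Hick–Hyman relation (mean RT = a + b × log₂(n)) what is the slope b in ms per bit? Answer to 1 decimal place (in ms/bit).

b = (779 − 185) / log₂(8) = 594 / 3 = 198.000 ms/bit.

198.0 ms/bit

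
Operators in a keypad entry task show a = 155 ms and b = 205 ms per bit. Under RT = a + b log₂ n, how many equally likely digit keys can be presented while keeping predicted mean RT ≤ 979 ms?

Information budget: (979 − 155)/205 = 4.0195 bits, so n ≤ 2^4.0195 = 16.218 → at most 16.

16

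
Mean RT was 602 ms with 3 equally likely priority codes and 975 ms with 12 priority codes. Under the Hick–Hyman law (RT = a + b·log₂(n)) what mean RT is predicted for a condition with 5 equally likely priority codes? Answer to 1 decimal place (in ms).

739.4 ms

RT is linear in log₂ n, so two points fix the line:
  b = (975 − 602) / (log₂ 12 − log₂ 3) = 373 / (3.5850 − 1.5850) = 186.500 ms/bit
  a = 602 − 186.500 × 1.5850 = 306.404 ms
Then RT(5) = 306.404 + 186.500 × log₂ 5 = 306.404 + 186.500 × 2.3219 ≈ 739.444 ms.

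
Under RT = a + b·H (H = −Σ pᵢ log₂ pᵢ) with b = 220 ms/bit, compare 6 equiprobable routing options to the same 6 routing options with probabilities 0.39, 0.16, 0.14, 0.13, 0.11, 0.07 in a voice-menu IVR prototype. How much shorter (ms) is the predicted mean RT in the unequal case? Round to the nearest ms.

The RT saving is b·ΔH. Equiprobable H₀ = log₂(6) = 2.5850 bits; with the given probabilities H = 2.3514 bits.
b·(H₀ − H) = 220 × (2.5850 − 2.3514) = 51.38 ms.

51 ms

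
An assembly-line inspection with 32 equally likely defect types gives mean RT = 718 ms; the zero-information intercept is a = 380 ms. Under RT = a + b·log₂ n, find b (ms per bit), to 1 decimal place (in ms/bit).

b = (718 − 380) / log₂(32) = 338 / 5 = 67.600 ms/bit.

67.6 ms/bit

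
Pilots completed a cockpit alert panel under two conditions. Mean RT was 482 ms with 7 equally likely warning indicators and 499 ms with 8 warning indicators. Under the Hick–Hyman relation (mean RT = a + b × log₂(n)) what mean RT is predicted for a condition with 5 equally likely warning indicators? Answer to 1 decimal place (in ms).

With log₂ n on the abscissa the relation is linear; from the two conditions:
  b = (499 − 482) / (log₂ 8 − log₂ 7) = 17 / (3 − 2.8074) = 88.245 ms/bit
  a = 482 − 88.245 × 2.8074 = 234.264 ms
Then RT(5) = 234.264 + 88.245 × log₂ 5 = 234.264 + 88.245 × 2.3219 ≈ 439.163 ms.

439.2 ms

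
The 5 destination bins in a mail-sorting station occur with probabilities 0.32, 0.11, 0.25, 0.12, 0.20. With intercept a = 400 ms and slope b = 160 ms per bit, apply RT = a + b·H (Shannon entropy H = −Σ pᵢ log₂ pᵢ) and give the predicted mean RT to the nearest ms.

Entropy contributions −pᵢ log₂ pᵢ: 0.5260, 0.3503, 0.5000, 0.3671, 0.4644; sum H = 2.2078 bits.
RT = a + bH = 400 + 160·2.2078 = 753.24 ms.

753 ms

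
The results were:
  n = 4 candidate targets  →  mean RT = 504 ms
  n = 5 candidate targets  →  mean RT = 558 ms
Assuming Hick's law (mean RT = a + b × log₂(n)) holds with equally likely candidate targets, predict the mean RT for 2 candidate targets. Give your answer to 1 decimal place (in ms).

Fit slope and intercept:
  b = (558 − 504) / (log₂ 5 − log₂ 4) = 54 / (2.3219 − 2) = 167.739 ms/bit
  a = 504 − 167.739 × 2 = 168.521 ms
Then RT(2) = 168.521 + 167.739 × log₂ 2 = 168.521 + 167.739 × 1 ≈ 336.261 ms.

336.3 ms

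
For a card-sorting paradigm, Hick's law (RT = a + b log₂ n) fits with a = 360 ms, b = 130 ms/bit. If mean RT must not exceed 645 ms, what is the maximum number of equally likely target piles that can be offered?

Information budget: (645 − 360)/130 = 2.1923 bits, so n ≤ 2^2.1923 = 4.570 → at most 4.

4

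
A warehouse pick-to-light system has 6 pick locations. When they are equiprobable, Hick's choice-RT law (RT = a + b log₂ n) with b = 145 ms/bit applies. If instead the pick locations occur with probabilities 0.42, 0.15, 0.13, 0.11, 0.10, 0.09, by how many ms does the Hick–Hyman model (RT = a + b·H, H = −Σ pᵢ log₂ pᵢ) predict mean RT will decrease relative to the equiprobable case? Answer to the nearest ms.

Equiprobable entropy H₀ = log₂ 6 = 2.5850 bits.
Skewed entropy H = −Σ pᵢ log₂ pᵢ = 2.3140 bits.
ΔRT = b·(H₀ − H) = 145 × 0.2710 = 39.29 ms.

39 ms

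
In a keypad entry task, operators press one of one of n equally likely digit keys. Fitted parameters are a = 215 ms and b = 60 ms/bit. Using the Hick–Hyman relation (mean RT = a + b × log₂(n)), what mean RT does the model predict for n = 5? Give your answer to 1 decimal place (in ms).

354.3 ms

log₂(5) = 2.3219 bits, so RT = 215 + 60 × 2.3219 ≈ 354.316 ms.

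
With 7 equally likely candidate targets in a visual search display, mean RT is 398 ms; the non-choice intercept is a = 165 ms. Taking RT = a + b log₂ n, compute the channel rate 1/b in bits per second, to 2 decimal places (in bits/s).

12.05 bits/s

Choice component = 398 − 165 = 233 ms over log₂(7) = 2.8074 bits.
b = 233 / 2.8074 = 82.996 ms/bit, so 1/b = 12.049 bits/s.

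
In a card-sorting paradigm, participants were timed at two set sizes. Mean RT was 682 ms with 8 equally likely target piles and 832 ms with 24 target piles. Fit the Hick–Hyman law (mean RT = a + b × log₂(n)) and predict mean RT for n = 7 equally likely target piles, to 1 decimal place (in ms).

RT is linear in log₂ n, so two points fix the line:
  b = (832 − 682) / (log₂ 24 − log₂ 8) = 150 / (4.5850 − 3) = 94.639 ms/bit
  a = 682 − 94.639 × 3 = 398.082 ms
Then RT(7) = 398.082 + 94.639 × log₂ 7 = 398.082 + 94.639 × 2.8074 ≈ 663.768 ms.

663.8 ms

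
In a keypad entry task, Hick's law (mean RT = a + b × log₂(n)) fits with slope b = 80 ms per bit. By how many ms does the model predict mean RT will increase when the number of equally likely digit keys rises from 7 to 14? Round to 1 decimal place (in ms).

ΔRT = (a + b log₂ n₂) − (a + b log₂ n₁) = b·(log₂ n₂ − log₂ n₁).
log₂(14) − log₂(7) = log₂(14/7) = log₂(2) = 1.
ΔRT = 80 × 1.0000 = 80.000 ms.

80.0 ms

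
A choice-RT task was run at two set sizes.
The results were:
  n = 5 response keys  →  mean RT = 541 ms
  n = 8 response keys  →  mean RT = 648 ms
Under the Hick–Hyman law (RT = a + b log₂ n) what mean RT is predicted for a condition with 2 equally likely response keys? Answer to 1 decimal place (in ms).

With log₂ n on the abscissa the relation is linear; from the two conditions:
  b = (648 − 541) / (log₂ 8 − log₂ 5) = 107 / (3 − 2.3219) = 157.800 ms/bit
  a = 541 − 157.800 × 2.3219 = 174.599 ms
Then RT(2) = 174.599 + 157.800 × log₂ 2 = 174.599 + 157.800 × 1 ≈ 332.399 ms.

332.4 ms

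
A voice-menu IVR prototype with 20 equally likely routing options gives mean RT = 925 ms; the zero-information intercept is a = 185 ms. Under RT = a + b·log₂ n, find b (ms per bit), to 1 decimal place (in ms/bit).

171.2 ms/bit

log₂(20) = 4.3219 bits.
b = (RT − a)/log₂ n = (925 − 185) / 4.3219 = 171.220 ms/bit.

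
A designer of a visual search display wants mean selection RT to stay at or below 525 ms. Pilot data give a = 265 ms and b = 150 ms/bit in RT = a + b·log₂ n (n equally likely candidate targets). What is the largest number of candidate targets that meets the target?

3

150·log₂ n ≤ 525 − 265 = 260, giving log₂ n ≤ 1.7333 and n ≤ 3.325. The largest whole number is 3.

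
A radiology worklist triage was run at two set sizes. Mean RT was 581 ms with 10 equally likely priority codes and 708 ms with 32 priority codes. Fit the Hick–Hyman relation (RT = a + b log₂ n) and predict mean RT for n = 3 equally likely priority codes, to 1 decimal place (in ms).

RT is linear in log₂ n, so two points fix the line:
  b = (708 − 581) / (log₂ 32 − log₂ 10) = 127 / (5 − 3.3219) = 75.682 ms/bit
  a = 581 − 75.682 × 3.3219 = 329.590 ms
Then RT(3) = 329.590 + 75.682 × log₂ 3 = 329.590 + 75.682 × 1.5850 ≈ 449.543 ms.

449.5 ms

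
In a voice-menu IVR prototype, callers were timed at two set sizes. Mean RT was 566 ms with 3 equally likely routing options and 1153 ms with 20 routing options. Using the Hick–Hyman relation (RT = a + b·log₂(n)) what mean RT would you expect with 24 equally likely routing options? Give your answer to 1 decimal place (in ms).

With log₂ n on the abscissa the relation is linear; from the two conditions:
  b = (1153 − 566) / (log₂ 20 − log₂ 3) = 587 / (4.3219 − 1.5850) = 214.471 ms/bit
  a = 566 − 214.471 × 1.5850 = 226.071 ms
Then RT(24) = 226.071 + 214.471 × log₂ 24 = 226.071 + 214.471 × 4.5850 ≈ 1209.413 ms.

1209.4 ms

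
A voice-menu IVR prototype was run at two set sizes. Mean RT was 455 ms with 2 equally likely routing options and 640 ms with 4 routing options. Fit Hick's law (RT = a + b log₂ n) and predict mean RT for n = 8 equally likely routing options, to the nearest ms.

825 ms

With log₂ n on the abscissa the relation is linear; from the two conditions:
  b = (640 − 455) / (log₂ 4 − log₂ 2) = 185 / (2 − 1) = 185 ms/bit
  a = 455 − 185 × 1 = 270 ms
Then RT(8) = 270 + 185 × log₂ 8 = 270 + 185 × 3 ≈ 825.000 ms.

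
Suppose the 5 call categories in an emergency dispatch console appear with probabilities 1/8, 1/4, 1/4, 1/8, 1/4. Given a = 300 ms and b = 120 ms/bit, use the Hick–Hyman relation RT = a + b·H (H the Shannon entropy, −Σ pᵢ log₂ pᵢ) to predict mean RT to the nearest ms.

H = −Σ pᵢ log₂ pᵢ = 0.125·3 + 0.25·2 + 0.25·2 + 0.125·3 + 0.25·2 = 2.250 bits.
RT = 300 + 120 × 2.250 = 570.00 ms.

570 ms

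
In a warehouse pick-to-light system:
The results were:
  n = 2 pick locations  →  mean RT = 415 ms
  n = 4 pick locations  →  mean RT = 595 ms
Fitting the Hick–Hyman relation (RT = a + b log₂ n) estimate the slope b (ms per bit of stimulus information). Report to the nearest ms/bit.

180 ms/bit

The slope on a log₂ axis is (595 − 415) / (2 − 1) = 180 ms/bit.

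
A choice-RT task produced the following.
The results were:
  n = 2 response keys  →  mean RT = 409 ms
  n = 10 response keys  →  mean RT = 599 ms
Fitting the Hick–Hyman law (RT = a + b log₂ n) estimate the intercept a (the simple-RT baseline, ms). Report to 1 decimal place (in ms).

The slope on a log₂ axis is (599 − 409) / (3.3219 − 1) = 81.829 ms/bit.
Intercept: a = 409 − 81.829·log₂(2) = 327.171 ms.

327.2 ms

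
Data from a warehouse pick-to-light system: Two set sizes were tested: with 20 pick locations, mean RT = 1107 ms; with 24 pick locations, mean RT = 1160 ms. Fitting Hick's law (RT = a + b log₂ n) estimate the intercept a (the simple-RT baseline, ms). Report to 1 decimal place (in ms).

Slope: b = (1160 − 1107) / (log₂ 24 − log₂ 20) = 53/0.2630 = 201.495 ms/bit.
a = RT₁ − b·log₂ n₁ = 1107 − 201.495 × 4.3219 = 236.155 ms.

236.2 ms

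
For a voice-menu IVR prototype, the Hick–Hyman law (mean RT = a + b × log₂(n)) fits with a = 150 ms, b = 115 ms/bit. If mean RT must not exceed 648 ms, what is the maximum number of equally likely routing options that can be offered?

20

115·log₂ n ≤ 648 − 150 = 498, giving log₂ n ≤ 4.3304 and n ≤ 20.118. The largest whole number is 20.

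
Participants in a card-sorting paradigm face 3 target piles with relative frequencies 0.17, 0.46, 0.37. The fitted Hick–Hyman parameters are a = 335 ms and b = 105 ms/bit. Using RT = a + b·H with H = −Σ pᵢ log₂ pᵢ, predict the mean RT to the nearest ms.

490 ms

H = 0.17·log₂(1/0.17) + 0.46·log₂(1/0.46) + 0.37·log₂(1/0.37) = 1.4807 bits.
RT = 335 + 105 × 1.4807 = 490.47 ms.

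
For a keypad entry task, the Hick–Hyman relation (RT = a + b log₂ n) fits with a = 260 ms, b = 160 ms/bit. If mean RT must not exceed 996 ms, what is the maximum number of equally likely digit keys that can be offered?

Set 260 + 160·log₂ n ≤ 996 → log₂ n ≤ (996 − 260)/160 = 4.6000.
So n ≤ 2^4.6000 = 24.251; the largest integer n is 24.

24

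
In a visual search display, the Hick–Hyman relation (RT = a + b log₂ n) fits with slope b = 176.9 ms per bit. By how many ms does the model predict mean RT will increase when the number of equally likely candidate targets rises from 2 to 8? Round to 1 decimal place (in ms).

The intercept a cancels: ΔRT = b·(log₂ n₂ − log₂ n₁) = b·log₂(n₂/n₁).
log₂(8) − log₂(2) = log₂(8/2) = log₂(4) = 2.
ΔRT = 176.9 × 2.0000 = 353.800 ms.

353.8 ms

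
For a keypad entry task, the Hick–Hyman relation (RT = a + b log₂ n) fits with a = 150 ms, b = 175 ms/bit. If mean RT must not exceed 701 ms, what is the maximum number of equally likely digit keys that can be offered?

8

175·log₂ n ≤ 701 − 150 = 551, giving log₂ n ≤ 3.1486 and n ≤ 8.868. The largest whole number is 8.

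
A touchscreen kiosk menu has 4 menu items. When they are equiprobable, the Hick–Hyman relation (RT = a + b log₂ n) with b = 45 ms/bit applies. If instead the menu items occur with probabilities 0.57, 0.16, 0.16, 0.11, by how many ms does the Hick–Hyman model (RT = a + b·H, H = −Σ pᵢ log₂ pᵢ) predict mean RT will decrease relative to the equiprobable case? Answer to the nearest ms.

15 ms

Equiprobable entropy H₀ = log₂ 4 = 2.0000 bits.
Skewed entropy H = −Σ pᵢ log₂ pᵢ = 1.6586 bits.
ΔRT = b·(H₀ − H) = 45 × 0.3414 = 15.36 ms.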